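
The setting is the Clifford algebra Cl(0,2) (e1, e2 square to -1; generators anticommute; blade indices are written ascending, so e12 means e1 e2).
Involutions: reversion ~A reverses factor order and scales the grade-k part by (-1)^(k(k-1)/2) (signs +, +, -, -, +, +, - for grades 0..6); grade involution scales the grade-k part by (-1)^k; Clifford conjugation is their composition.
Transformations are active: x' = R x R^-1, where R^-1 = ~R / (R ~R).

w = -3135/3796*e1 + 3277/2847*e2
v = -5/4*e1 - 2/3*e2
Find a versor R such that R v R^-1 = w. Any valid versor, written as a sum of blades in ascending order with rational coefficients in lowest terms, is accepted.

Here q(v) = q(w) = -289/144; the classical choice R = v + w = -1970/949*e1 + 1379/2847*e2 then realises v -> w under the sandwich.
Answer: -1970/949*e1 + 1379/2847*e2


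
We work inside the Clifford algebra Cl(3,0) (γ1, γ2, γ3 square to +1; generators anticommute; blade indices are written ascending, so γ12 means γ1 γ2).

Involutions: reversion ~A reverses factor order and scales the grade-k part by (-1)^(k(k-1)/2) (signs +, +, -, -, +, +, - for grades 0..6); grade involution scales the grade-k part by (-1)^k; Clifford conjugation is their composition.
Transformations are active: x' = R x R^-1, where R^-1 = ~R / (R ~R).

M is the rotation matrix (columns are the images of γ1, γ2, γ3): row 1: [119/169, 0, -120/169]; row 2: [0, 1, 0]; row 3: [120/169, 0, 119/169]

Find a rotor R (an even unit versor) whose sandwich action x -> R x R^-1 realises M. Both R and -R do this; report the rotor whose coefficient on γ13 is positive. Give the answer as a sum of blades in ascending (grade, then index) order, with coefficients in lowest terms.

Method: write R = a + b12*γ12 + b13*γ13 + b23*γ23 with a^2 + b12^2 + b13^2 + b23^2 = 1 (so R^-1 = ~R). Expanding the columns R e_j ~R gives tr M = 4a^2 - 1 and, from the antisymmetric part, M21 - M12 = -4a*b12, M13 - M31 = 4a*b13, M32 - M23 = -4a*b23.
Here tr M = 407/169, so a^2 = (1 + tr M)/4 = 144/169 and a = ±12/13. Taking a = 12/13: M21 - M12 = 0, M13 - M31 = -240/169, M32 - M23 = 0, giving b12 = 0, b13 = -5/13, b23 = 0, i.e. R = 12/13 - 5/13*γ13.
Its γ13 coefficient is negative, so report the other preimage -R.
Answer: -12/13 + 5/13*γ13. Why the constraint matters: R and -R act identically through the sandwich — M has trace 407/169 either way — so only the sign condition on γ13 picks one of the two preimages.


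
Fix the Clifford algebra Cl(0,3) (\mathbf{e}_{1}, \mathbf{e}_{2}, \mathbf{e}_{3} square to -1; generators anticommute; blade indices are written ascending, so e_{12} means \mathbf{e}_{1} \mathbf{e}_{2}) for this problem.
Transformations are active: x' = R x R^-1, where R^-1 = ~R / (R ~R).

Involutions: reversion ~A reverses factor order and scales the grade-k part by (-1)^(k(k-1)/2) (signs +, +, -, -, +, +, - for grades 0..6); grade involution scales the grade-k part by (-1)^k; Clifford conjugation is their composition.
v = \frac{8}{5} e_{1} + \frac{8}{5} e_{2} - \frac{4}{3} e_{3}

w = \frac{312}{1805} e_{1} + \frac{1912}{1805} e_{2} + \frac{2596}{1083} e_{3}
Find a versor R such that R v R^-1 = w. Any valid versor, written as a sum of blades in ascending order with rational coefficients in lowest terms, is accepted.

Since q(v) = q(w) = -\frac{1552}{225}, the sum R = v + w = \frac{640}{361} e_{1} + \frac{960}{361} e_{2} + \frac{384}{361} e_{3} does the job whenever invertible.
Answer: \frac{640}{361} e_{1} + \frac{960}{361} e_{2} + \frac{384}{361} e_{3}


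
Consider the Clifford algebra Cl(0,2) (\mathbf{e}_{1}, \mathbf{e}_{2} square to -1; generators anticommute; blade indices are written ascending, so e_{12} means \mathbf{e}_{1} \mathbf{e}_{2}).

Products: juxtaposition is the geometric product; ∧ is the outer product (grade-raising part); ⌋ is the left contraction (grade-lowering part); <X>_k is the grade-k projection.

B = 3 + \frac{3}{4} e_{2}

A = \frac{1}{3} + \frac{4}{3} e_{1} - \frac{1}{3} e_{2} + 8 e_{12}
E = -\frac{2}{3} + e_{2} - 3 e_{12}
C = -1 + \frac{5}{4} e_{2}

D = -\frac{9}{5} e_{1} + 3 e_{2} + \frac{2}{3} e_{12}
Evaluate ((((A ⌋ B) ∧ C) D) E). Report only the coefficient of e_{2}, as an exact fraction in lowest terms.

step 1: \frac{5}{4} + \frac{1}{4} e_{2}
step 2: -\frac{5}{4} + \frac{21}{16} e_{2}
step 3: -\frac{63}{16} + \frac{25}{8} e_{1} - \frac{15}{4} e_{2} + \frac{367}{240} e_{12}
step 4: \frac{877}{80} + \frac{611}{80} e_{1} + \frac{127}{16} e_{2} + \frac{10021}{720} e_{12}
Answer: \frac{127}{16}


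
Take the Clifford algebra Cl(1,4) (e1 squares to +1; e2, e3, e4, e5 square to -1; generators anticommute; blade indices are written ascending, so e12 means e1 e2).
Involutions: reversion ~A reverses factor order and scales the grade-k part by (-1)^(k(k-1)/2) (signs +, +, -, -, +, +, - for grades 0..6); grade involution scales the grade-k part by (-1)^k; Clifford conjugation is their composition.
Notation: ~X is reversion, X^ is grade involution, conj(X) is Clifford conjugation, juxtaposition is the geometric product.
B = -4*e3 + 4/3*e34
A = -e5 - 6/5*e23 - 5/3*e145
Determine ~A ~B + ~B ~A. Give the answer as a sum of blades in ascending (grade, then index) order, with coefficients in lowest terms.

first term: 24/5*e2 + 8/5*e24 - 4*e35 - 20/9*e135 + 4/3*e345 - 20/3*e1345
second term: -24/5*e2 - 8/5*e24 + 4*e35 + 20/9*e135 + 4/3*e345 + 20/3*e1345
Answer: 8/3*e345


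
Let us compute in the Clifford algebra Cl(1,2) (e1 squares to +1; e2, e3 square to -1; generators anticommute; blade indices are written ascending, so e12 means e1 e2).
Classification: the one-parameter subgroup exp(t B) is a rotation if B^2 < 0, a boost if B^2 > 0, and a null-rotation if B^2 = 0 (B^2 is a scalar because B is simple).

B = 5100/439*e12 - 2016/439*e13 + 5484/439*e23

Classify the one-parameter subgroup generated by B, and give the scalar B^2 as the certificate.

B^2 term by term: the squares give (5100/439)^2*(e12)^2 + (-2016/439)^2*(e13)^2 + (5484/439)^2*(e23)^2 = 26010000/192721*(+1) + 4064256/192721*(+1) + 30074256/192721*(-1) = 0 (each basis 2-blade squares to minus the product of its generators' squares); cross terms between blades sharing an index anticommute and cancel. So B^2 = 0.
Answer: null-rotation, certificate B^2 = 0. The invariant at work: B^2 = 0 is unchanged by conjugation, hence its sign classifies the subgroup whatever basis B is written in.


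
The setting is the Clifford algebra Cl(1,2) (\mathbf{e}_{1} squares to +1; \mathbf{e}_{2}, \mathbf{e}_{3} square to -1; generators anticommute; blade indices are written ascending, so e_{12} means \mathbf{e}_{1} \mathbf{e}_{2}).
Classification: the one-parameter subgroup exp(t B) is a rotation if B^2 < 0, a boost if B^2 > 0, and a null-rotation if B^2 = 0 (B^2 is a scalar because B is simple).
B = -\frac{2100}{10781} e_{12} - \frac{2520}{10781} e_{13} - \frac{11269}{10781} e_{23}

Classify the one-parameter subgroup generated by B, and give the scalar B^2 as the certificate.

B^2 term by term: the squares give (-\frac{2100}{10781})^2*(e_{12})^2 + (-\frac{2520}{10781})^2*(e_{13})^2 + (-\frac{11269}{10781})^2*(e_{23})^2 = \frac{4410000}{116229961}*(+1) + \frac{6350400}{116229961}*(+1) + \frac{126990361}{116229961}*(-1) = -1 (each basis 2-blade squares to minus the product of its generators' squares); cross terms between blades sharing an index anticommute and cancel. So B^2 = -1.
Answer: rotation, certificate B^2 = -1. The scalar -1 is the complete invariant here: its sign names the subgroup type.


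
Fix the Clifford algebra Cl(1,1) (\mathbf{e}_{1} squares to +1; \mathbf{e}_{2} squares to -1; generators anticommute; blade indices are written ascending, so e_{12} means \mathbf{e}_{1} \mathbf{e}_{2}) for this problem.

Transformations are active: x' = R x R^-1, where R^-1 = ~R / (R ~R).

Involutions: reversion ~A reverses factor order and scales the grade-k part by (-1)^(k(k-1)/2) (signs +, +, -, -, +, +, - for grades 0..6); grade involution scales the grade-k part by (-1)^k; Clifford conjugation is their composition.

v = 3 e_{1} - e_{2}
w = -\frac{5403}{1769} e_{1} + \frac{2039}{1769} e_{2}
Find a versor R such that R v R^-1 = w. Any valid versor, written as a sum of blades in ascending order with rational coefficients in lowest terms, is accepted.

Why this works: both vectors square to 8, so q(v) = q(w) and R = v + w = -\frac{96}{1769} e_{1} + \frac{270}{1769} e_{2} carries v to w — its own direction survives, the complement (v - w)/2 flips.
Answer: -\frac{96}{1769} e_{1} + \frac{270}{1769} e_{2}


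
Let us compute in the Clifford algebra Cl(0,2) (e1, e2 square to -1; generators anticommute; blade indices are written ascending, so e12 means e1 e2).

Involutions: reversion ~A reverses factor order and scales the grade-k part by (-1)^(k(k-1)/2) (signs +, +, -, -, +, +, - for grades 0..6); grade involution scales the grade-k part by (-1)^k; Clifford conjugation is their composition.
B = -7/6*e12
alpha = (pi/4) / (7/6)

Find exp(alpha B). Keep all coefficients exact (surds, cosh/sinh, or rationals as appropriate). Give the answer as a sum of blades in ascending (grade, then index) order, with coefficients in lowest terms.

B^2 = (-7/6)^2*(e12)^2 = 49/36*(-1) = -49/36 (a basis 2-blade squares to minus the product of its generators' squares).
B^2 = -49/36 — the series telescopes trigonometrically here: l = 7/6, alpha*l = pi/4, so exp(alpha B) = cos(pi/4) + (sin(pi/4)/(7/6))*B = sqrt(2)/2 + (3*sqrt(2)/7)*B.
Answer: sqrt(2)/2 - sqrt(2)/2*e12


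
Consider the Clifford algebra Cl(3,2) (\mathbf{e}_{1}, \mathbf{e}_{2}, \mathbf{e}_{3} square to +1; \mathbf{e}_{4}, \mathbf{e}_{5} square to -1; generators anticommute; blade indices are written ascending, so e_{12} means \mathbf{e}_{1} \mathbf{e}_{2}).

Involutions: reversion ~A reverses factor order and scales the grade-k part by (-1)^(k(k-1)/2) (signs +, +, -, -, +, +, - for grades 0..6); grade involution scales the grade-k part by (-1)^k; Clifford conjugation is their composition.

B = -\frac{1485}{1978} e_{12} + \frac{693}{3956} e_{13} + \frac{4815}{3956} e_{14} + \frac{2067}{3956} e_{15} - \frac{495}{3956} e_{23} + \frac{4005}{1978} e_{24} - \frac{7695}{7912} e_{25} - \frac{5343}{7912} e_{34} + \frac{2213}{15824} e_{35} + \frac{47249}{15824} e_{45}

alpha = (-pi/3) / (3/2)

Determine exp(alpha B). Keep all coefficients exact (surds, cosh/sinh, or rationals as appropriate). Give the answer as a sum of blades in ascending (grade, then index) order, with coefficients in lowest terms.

B^2 term by term: the squares give (-\frac{1485}{1978})^2*(e_{12})^2 + (\frac{693}{3956})^2*(e_{13})^2 + (\frac{4815}{3956})^2*(e_{14})^2 + (\frac{2067}{3956})^2*(e_{15})^2 + (-\frac{495}{3956})^2*(e_{23})^2 + (\frac{4005}{1978})^2*(e_{24})^2 + (-\frac{7695}{7912})^2*(e_{25})^2 + (-\frac{5343}{7912})^2*(e_{34})^2 + (\frac{2213}{15824})^2*(e_{35})^2 + (\frac{47249}{15824})^2*(e_{45})^2 = \frac{2205225}{3912484}*(-1) + \frac{480249}{15649936}*(-1) + \frac{23184225}{15649936}*(+1) + \frac{4272489}{15649936}*(+1) + \frac{245025}{15649936}*(-1) + \frac{16040025}{3912484}*(+1) + \frac{59213025}{62599744}*(+1) + \frac{28547649}{62599744}*(+1) + \frac{4897369}{250398976}*(+1) + \frac{2232468001}{250398976}*(-1) = -\frac{9}{4} (each basis 2-blade squares to minus the product of its generators' squares); cross terms between blades sharing an index anticommute and cancel; the commuting (index-disjoint) pairs give grade-4 terms 2*c*c'*(blade product), which cancel blade by blade — e_{1234}: \frac{7934355}{7824968} - \frac{2775465}{3912484} - \frac{2383425}{7824968} = 0; e_{1235}: -\frac{3286305}{15649936} + \frac{5332635}{15649936} - \frac{1023165}{7824968} = 0; e_{1245}: -\frac{70164765}{15649936} + \frac{37051425}{15649936} + \frac{8278335}{3912484} = 0; e_{1345}: \frac{32743557}{31299872} - \frac{10655595}{31299872} - \frac{11043981}{15649936} = 0; e_{2345}: -\frac{23388255}{31299872} - \frac{8863065}{15649936} + \frac{41114385}{31299872} = 0 — confirming B is simple. So B^2 = -\frac{9}{4}.
B^2 = -\frac{9}{4} — B^2 < 0, so the exponential closes trigonometrically: l = \frac{3}{2}, alpha*l = - \frac{\pi}{3}, so exp(alpha B) = cos(- \frac{\pi}{3}) + (sin(- \frac{\pi}{3})/(\frac{3}{2}))*B = \frac{1}{2} + (- \frac{\sqrt{3}}{3})*B.
Answer: \frac{1}{2} + \frac{495 \sqrt{3}}{1978} e_{12} - \frac{231 \sqrt{3}}{3956} e_{13} - \frac{1605 \sqrt{3}}{3956} e_{14} - \frac{689 \sqrt{3}}{3956} e_{15} + \frac{165 \sqrt{3}}{3956} e_{23} - \frac{1335 \sqrt{3}}{1978} e_{24} + \frac{2565 \sqrt{3}}{7912} e_{25} + \frac{1781 \sqrt{3}}{7912} e_{34} - \frac{2213 \sqrt{3}}{47472} e_{35} - \frac{47249 \sqrt{3}}{47472} e_{45}


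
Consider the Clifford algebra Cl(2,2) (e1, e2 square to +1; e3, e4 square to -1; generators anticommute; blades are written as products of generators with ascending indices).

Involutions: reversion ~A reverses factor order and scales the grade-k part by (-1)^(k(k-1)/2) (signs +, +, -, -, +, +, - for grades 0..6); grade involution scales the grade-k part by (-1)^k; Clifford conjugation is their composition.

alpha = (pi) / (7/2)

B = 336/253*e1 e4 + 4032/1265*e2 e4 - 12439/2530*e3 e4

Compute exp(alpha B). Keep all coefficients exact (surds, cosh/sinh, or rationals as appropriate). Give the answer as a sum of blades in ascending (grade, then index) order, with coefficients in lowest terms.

B^2 term by term: the squares give (336/253)^2*(e1 e4)^2 + (4032/1265)^2*(e2 e4)^2 + (-12439/2530)^2*(e3 e4)^2 = 112896/64009*(+1) + 16257024/1600225*(+1) + 154728721/6400900*(-1) = -49/4 (each basis 2-blade squares to minus the product of its generators' squares); cross terms between blades sharing an index anticommute and cancel. So B^2 = -49/4.
B^2 = -49/4 — the negative square puts this in the circular regime; l = 7/2, alpha*l = pi, so exp(alpha B) = cos(pi) + (sin(pi)/(7/2))*B = -1 + (0)*B.
Answer: -1


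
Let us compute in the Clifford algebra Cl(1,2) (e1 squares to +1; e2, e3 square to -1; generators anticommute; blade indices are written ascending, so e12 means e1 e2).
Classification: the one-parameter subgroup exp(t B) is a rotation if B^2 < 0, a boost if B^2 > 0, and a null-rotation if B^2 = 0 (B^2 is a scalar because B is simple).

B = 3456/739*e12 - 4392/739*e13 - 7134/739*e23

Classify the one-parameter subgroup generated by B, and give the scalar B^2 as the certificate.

B^2 term by term: the squares give (3456/739)^2*(e12)^2 + (-4392/739)^2*(e13)^2 + (-7134/739)^2*(e23)^2 = 11943936/546121*(+1) + 19289664/546121*(+1) + 50893956/546121*(-1) = -36 (each basis 2-blade squares to minus the product of its generators' squares); cross terms between blades sharing an index anticommute and cancel. So B^2 = -36.
Answer: rotation, certificate B^2 = -36. Note: conjugating B changes its blade decomposition but never the scalar B^2 = -36, whose sign settles the classification.


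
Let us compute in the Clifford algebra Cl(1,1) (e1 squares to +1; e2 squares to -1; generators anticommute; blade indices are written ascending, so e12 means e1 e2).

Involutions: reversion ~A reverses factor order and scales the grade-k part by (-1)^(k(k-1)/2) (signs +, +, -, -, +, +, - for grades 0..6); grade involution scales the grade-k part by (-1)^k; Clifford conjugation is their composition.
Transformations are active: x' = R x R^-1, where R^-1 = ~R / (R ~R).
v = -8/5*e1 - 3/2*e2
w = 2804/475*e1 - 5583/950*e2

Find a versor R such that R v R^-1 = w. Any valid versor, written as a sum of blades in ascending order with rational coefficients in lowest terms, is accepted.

Since q(v) = q(w) = 31/100, the sum R = v + w = 2044/475*e1 - 3504/475*e2 does the job whenever invertible.
Answer: 2044/475*e1 - 3504/475*e2


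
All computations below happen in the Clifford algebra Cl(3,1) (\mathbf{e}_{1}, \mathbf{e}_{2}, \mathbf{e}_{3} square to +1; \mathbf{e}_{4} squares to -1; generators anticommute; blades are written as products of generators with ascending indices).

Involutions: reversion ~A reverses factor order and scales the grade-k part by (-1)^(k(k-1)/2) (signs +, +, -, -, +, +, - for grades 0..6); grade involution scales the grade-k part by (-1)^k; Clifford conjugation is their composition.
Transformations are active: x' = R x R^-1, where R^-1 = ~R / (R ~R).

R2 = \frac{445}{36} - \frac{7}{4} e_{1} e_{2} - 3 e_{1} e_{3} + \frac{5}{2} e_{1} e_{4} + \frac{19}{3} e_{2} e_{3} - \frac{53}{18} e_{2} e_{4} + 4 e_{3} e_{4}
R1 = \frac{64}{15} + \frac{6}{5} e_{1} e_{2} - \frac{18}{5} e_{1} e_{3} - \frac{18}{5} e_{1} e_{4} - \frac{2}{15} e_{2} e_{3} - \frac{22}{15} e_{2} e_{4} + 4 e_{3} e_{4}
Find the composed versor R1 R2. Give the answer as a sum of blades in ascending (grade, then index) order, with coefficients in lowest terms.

Distribute over the grade parts of R1 (each basis-blade product reordered to ascending indices, repeated generators contracted through their squares):
<R1>_0 (= \frac{64}{15}) R2 = \frac{1424}{27} - \frac{112}{15} e_{1} e_{2} - \frac{64}{5} e_{1} e_{3} + \frac{32}{3} e_{1} e_{4} + \frac{1216}{45} e_{2} e_{3} - \frac{1696}{135} e_{2} e_{4} + \frac{256}{15} e_{3} e_{4}
<R1>_2 (= \frac{6}{5} e_{1} e_{2} - \frac{18}{5} e_{1} e_{3} - \frac{18}{5} e_{1} e_{4} - \frac{2}{15} e_{2} e_{3} - \frac{22}{15} e_{2} e_{4} + 4 e_{3} e_{4}) R2 = \frac{187}{54} + \frac{523}{10} e_{1} e_{2} - \frac{923}{15} e_{1} e_{3} - 53 e_{1} e_{4} + \frac{1912}{135} e_{2} e_{3} - \frac{5494}{135} e_{2} e_{4} + \frac{8041}{135} e_{3} e_{4} - \frac{121}{3} e_{1} e_{2} e_{3} e_{4}
Summing the partial products and collecting blades:
Answer: \frac{3035}{54} + \frac{269}{6} e_{1} e_{2} - \frac{223}{3} e_{1} e_{3} - \frac{127}{3} e_{1} e_{4} + \frac{1112}{27} e_{2} e_{3} - \frac{1438}{27} e_{2} e_{4} + \frac{2069}{27} e_{3} e_{4} - \frac{121}{3} e_{1} e_{2} e_{3} e_{4}


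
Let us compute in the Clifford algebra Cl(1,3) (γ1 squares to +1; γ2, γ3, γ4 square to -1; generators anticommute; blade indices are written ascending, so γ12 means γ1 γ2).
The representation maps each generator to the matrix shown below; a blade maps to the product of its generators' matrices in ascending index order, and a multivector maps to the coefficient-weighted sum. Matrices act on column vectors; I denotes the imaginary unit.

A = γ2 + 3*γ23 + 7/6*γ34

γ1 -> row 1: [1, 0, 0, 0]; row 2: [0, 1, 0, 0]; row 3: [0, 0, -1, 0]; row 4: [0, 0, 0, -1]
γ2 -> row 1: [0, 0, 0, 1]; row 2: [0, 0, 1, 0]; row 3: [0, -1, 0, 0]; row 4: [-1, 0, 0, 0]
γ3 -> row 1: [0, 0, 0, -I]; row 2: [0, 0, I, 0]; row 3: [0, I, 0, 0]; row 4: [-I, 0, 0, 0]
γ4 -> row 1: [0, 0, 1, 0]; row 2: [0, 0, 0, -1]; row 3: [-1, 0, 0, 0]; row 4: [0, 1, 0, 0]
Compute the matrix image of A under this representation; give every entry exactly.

Bivector images (products of the table entries): rho(γ23) = rho(γ2)rho(γ3) = row 1: [-I, 0, 0, 0]; row 2: [0, I, 0, 0]; row 3: [0, 0, -I, 0]; row 4: [0, 0, 0, I]; rho(γ34) = rho(γ3)rho(γ4) = row 1: [0, -I, 0, 0]; row 2: [-I, 0, 0, 0]; row 3: [0, 0, 0, -I]; row 4: [0, 0, -I, 0].
M = (1)*rho(γ2) + (3)*rho(γ23) + (7/6)*rho(γ34), summed entrywise:
Answer: row 1: [-3*I, -7*I/6, 0, 1]; row 2: [-7*I/6, 3*I, 1, 0]; row 3: [0, -1, -3*I, -7*I/6]; row 4: [-1, 0, -7*I/6, 3*I]


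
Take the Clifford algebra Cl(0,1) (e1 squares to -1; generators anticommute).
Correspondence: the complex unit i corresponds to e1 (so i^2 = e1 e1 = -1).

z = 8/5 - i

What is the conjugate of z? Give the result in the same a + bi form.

In blades: z = 8/5 - e1.
Conjugation here is Clifford conjugation: the scalar is fixed and the grade-1 and grade-2 blades all flip sign, giving 8/5 + e1; translating back:
Answer: 8/5 + i


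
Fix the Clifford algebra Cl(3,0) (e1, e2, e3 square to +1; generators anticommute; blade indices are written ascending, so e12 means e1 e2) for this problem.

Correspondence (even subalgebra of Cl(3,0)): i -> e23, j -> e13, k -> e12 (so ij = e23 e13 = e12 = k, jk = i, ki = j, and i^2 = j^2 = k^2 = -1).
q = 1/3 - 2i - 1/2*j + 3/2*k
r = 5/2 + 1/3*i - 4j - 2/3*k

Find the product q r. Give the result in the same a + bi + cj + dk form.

In blades: q = 1/3 + 3/2*e12 - 1/2*e13 - 2*e23, r = 5/2 - 2/3*e12 - 4*e13 + 1/3*e23.
Distribute q over r term by term (generator squares from the signature, products reordered to ascending indices): (1/3)*r = 5/6 - 2/9*e12 - 4/3*e13 + 1/9*e23; (3/2*e12)*r = 1 + 15/4*e12 + 1/2*e13 + 6*e23; (-1/2*e13)*r = -2 + 1/6*e12 - 5/4*e13 + 1/3*e23; (-2*e23)*r = 2/3 + 8*e12 - 4/3*e13 - 5*e23.
Sum: 1/2 + 421/36*e12 - 41/12*e13 + 13/9*e23; translating back through the correspondence:
Answer: 1/2 + 13/9*i - 41/12*j + 421/36*k


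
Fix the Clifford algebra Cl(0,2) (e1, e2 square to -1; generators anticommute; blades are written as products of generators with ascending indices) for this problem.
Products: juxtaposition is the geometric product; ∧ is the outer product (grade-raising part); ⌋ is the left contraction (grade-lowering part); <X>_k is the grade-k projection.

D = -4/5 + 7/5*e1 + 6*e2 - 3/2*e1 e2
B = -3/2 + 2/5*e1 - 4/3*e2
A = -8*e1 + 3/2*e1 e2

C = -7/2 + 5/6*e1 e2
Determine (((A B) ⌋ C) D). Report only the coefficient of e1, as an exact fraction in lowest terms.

step 1: 16/5 + 14*e1 + 3/5*e2 + 101/12*e1 e2
step 2: -6557/360 + 1/2*e1 - 35/3*e2 + 8/3*e1 e2
step 3: 19771/225 - 43919/1800*e1 - 1432/15*e2 + 2137/48*e1 e2
Answer: -43919/1800


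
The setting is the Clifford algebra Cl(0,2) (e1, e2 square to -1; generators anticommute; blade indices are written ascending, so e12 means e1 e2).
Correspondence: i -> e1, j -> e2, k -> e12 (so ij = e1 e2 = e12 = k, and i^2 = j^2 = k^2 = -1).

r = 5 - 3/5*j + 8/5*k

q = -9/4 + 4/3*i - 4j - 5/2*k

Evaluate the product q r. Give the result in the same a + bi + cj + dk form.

In blades: q = -9/4 + 4/3*e1 - 4*e2 - 5/2*e12, r = 5 - 3/5*e2 + 8/5*e12.
Distribute q over r term by term (generator squares from the signature, products reordered to ascending indices): (-9/4)*r = -45/4 + 27/20*e2 - 18/5*e12; (4/3*e1)*r = 20/3*e1 - 32/15*e2 - 4/5*e12; (-4*e2)*r = -12/5 - 32/5*e1 - 20*e2; (-5/2*e12)*r = 4 - 3/2*e1 - 25/2*e12.
Sum: -193/20 - 37/30*e1 - 1247/60*e2 - 169/10*e12; translating back through the correspondence:
Answer: -193/20 - 37/30*i - 1247/60*j - 169/10*k


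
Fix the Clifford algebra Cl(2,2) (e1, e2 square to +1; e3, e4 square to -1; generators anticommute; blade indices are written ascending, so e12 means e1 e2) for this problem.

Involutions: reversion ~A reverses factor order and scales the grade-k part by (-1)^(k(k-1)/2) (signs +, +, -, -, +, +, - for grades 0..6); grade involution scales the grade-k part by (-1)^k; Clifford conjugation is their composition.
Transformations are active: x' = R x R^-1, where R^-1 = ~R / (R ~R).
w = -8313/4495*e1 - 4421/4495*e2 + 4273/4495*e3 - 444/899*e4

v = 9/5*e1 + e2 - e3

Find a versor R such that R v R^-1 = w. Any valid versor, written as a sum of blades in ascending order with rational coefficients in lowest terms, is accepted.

Here q(v) = q(w) = 81/25; the classical choice R = v + w = -222/4495*e1 + 74/4495*e2 - 222/4495*e3 - 444/899*e4 then realises v -> w under the sandwich.
Answer: -222/4495*e1 + 74/4495*e2 - 222/4495*e3 - 444/899*e4


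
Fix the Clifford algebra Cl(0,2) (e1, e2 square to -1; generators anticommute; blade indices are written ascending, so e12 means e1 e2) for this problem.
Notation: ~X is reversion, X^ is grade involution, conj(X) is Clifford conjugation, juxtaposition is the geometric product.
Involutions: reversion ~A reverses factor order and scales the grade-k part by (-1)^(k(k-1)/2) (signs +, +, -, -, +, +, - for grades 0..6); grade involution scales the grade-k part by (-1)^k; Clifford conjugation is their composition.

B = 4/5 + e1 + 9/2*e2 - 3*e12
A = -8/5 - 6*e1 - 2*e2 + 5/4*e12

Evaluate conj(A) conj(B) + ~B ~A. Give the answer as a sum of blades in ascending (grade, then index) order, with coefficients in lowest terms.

first term: 1747/100 + 271/40*e1 - 159/20*e2 - 154/5*e12
second term: 1747/100 - 241/40*e1 - 511/20*e2 + 96/5*e12
Answer: 1747/50 + 3/4*e1 - 67/2*e2 - 58/5*e12


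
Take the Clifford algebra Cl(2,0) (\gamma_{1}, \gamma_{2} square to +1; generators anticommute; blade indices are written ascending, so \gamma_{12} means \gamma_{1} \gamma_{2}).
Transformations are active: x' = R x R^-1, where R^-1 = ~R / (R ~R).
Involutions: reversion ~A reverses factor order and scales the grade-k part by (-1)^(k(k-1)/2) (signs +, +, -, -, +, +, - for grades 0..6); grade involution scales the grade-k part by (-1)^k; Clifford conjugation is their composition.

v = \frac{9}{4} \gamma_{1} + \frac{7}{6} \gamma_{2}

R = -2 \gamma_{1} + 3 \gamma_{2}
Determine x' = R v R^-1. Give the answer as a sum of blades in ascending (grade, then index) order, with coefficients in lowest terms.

~R = -2 \gamma_{1} + 3 \gamma_{2}, and R ~R = 13, so R^-1 = ~R / (13).
R v = -1 - \frac{109}{12} \gamma_{12}
Answer: -\frac{101}{52} \gamma_{1} - \frac{127}{78} \gamma_{2}


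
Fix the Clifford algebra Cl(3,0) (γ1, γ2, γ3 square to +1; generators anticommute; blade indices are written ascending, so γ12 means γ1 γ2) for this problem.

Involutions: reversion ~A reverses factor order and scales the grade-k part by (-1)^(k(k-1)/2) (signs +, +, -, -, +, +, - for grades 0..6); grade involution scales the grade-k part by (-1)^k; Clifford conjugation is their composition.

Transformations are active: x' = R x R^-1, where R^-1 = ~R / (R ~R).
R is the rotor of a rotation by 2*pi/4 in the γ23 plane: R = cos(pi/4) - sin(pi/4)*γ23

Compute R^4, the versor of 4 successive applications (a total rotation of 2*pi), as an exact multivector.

The rotor phase is half the rotation angle and phases add under composition, so 4 steps in the γ23 plane accumulate phase 4*(pi/4) = pi: R^4 = cos(pi) - sin(pi)*γ23.
cos(pi) = -1 and sin(pi) = 0, so R^4 = -1. The total rotation 2*pi is 1 full turn, so every vector returns to itself, yet the rotor is -1, on the OTHER sheet of the double cover (an odd number of 2*pi turns).
Answer: -1


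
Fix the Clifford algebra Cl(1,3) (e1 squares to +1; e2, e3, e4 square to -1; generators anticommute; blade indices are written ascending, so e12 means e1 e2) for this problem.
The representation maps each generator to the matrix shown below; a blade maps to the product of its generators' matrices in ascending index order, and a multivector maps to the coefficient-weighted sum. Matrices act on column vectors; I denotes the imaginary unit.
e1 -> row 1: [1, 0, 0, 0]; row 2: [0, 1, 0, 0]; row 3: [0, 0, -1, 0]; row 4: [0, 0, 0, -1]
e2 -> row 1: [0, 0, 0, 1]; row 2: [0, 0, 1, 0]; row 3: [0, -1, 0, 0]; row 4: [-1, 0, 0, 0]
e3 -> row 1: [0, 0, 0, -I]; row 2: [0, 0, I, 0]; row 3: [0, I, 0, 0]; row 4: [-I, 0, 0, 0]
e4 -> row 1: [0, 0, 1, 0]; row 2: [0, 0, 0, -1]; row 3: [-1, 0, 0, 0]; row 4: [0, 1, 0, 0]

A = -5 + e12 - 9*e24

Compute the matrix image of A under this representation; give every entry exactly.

Bivector images (products of the table entries): rho(e12) = rho(e1)rho(e2) = row 1: [0, 0, 0, 1]; row 2: [0, 0, 1, 0]; row 3: [0, 1, 0, 0]; row 4: [1, 0, 0, 0]; rho(e24) = rho(e2)rho(e4) = row 1: [0, 1, 0, 0]; row 2: [-1, 0, 0, 0]; row 3: [0, 0, 0, 1]; row 4: [0, 0, -1, 0].
M = (-5)*1 + (1)*rho(e12) + (-9)*rho(e24), summed entrywise (1 is the identity matrix):
Answer: row 1: [-5, -9, 0, 1]; row 2: [9, -5, 1, 0]; row 3: [0, 1, -5, -9]; row 4: [1, 0, 9, -5]


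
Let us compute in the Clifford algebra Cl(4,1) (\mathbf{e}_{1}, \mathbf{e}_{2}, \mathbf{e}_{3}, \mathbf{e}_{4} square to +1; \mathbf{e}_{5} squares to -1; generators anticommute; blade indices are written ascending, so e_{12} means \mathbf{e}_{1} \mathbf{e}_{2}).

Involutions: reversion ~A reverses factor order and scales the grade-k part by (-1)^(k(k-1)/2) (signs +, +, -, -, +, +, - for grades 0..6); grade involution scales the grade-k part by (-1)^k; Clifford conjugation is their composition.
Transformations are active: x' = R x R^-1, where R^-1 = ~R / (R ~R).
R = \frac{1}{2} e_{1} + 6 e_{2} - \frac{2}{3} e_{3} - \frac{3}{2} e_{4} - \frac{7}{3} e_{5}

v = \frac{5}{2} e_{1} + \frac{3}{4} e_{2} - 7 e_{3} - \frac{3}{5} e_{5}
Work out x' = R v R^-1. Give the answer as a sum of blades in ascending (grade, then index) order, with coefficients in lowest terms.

~R = \frac{1}{2} e_{1} + 6 e_{2} - \frac{2}{3} e_{3} - \frac{3}{2} e_{4} - \frac{7}{3} e_{5}, and R ~R = \frac{67}{2}, so R^-1 = ~R / (\frac{67}{2}).
R v = \frac{541}{60} - \frac{117}{8} e_{12} - \frac{11}{6} e_{13} + \frac{15}{4} e_{14} + \frac{83}{15} e_{15} - \frac{83}{2} e_{23} + \frac{9}{8} e_{24} - \frac{37}{20} e_{25} - \frac{21}{2} e_{34} - \frac{239}{15} e_{35} + \frac{9}{10} e_{45}
Answer: -\frac{2242}{1005} e_{1} + \frac{3323}{1340} e_{2} + \frac{20023}{3015} e_{3} - \frac{541}{670} e_{4} - \frac{1978}{3015} e_{5}


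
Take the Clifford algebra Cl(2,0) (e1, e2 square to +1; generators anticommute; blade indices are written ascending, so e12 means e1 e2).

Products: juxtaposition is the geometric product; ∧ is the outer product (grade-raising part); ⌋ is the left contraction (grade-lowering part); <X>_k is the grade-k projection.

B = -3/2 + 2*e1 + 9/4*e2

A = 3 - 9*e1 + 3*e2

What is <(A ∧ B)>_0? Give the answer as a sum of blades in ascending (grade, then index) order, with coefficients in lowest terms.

step 1: -9/2 + 39/2*e1 + 9/4*e2 - 105/4*e12
step 2: -9/2
Answer: -9/2


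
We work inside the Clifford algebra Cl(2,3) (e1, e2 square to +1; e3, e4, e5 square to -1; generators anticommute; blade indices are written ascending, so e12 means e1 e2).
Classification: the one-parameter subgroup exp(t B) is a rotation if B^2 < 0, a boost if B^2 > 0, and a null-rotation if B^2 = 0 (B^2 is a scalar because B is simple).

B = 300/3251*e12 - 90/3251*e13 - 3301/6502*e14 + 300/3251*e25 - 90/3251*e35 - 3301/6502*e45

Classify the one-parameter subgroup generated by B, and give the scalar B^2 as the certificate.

B^2 term by term: the squares give (300/3251)^2*(e12)^2 + (-90/3251)^2*(e13)^2 + (-3301/6502)^2*(e14)^2 + (300/3251)^2*(e25)^2 + (-90/3251)^2*(e35)^2 + (-3301/6502)^2*(e45)^2 = 90000/10569001*(-1) + 8100/10569001*(+1) + 10896601/42276004*(+1) + 90000/10569001*(+1) + 8100/10569001*(-1) + 10896601/42276004*(-1) = 0 (each basis 2-blade squares to minus the product of its generators' squares); cross terms between blades sharing an index anticommute and cancel; the commuting (index-disjoint) pairs give grade-4 terms 2*c*c'*(blade product), which cancel blade by blade — e1235: -54000/10569001 + 54000/10569001 = 0; e1245: -990300/10569001 + 990300/10569001 = 0; e1345: 297090/10569001 - 297090/10569001 = 0 — confirming B is simple. So B^2 = 0.
Answer: null-rotation, certificate B^2 = 0. One invariant decides it: the square 0 survives every conjugation, and its sign is exactly the classification.


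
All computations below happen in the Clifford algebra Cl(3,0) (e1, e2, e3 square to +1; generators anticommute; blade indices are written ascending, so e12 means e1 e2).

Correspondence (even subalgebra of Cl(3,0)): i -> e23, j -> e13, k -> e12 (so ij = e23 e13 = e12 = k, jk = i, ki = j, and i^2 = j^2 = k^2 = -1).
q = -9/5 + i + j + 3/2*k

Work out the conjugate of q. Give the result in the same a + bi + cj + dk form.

In blades: q = -9/5 + 3/2*e12 + e13 + e23.
Quaternion conjugation is reversion on the even subalgebra: the scalar is fixed and every grade-2 blade flips sign, giving -9/5 - 3/2*e12 - e13 - e23; translating back:
Answer: -9/5 - i - j - 3/2*k


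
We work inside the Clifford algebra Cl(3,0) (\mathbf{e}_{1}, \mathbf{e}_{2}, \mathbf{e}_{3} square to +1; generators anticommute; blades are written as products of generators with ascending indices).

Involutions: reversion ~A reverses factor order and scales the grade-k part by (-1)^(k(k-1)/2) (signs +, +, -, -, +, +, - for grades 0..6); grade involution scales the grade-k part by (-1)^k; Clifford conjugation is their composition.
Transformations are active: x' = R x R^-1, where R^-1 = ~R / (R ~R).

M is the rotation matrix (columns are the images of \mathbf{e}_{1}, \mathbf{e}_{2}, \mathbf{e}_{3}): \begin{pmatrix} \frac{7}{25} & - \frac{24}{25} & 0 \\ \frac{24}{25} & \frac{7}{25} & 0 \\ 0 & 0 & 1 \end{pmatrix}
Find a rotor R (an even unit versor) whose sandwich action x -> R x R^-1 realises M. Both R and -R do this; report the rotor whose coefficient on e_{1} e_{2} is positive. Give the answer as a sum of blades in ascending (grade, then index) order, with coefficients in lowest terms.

Method: write R = a + b12*e_{1} e_{2} + b13*e_{1} e_{3} + b23*e_{2} e_{3} with a^2 + b12^2 + b13^2 + b23^2 = 1 (so R^-1 = ~R). Expanding the columns R e_j ~R gives tr M = 4a^2 - 1 and, from the antisymmetric part, M21 - M12 = -4a*b12, M13 - M31 = 4a*b13, M32 - M23 = -4a*b23.
Here tr M = \frac{39}{25}, so a^2 = (1 + tr M)/4 = \frac{16}{25} and a = ±\frac{4}{5}. Taking a = \frac{4}{5}: M21 - M12 = \frac{48}{25}, M13 - M31 = 0, M32 - M23 = 0, giving b12 = -\frac{3}{5}, b13 = 0, b23 = 0, i.e. R = \frac{4}{5} - \frac{3}{5} e_{1} e_{2}.
Its e_{1} e_{2} coefficient is negative, so report the other preimage -R.
Answer: -\frac{4}{5} + \frac{3}{5} e_{1} e_{2}. Recall the cover is two-to-one: with M of trace \frac{39}{25}, both preimages act alike, and the stated e_{1} e_{2} sign chooses the sheet.


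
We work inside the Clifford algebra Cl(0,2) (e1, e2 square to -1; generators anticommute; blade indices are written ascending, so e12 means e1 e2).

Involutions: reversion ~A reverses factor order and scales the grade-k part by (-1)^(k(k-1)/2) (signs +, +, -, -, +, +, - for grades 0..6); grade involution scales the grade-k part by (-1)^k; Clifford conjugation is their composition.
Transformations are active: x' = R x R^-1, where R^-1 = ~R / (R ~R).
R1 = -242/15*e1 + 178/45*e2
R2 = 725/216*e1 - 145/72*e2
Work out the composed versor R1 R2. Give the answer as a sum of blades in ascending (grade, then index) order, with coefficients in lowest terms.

Distribute over the terms of R1 (each basis-blade product reordered to ascending indices, repeated generators contracted through their squares):
(-242/15*e1) R2 = 17545/324 + 3509/108*e12
(178/45*e2) R2 = 2581/324 - 12905/972*e12
Summing the partial products and collecting blades:
Answer: 10063/162 + 4669/243*e12


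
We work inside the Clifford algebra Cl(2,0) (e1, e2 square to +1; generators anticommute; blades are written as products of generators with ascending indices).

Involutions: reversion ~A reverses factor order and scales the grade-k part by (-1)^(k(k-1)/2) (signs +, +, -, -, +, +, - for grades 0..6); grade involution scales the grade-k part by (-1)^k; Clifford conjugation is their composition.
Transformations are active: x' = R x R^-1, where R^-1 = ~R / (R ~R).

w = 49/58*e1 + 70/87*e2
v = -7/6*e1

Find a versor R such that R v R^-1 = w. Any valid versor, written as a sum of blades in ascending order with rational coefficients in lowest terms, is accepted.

Since q(v) = q(w) = 49/36, the sum R = v + w = -28/87*e1 + 70/87*e2 does the job whenever invertible.
Answer: -28/87*e1 + 70/87*e2


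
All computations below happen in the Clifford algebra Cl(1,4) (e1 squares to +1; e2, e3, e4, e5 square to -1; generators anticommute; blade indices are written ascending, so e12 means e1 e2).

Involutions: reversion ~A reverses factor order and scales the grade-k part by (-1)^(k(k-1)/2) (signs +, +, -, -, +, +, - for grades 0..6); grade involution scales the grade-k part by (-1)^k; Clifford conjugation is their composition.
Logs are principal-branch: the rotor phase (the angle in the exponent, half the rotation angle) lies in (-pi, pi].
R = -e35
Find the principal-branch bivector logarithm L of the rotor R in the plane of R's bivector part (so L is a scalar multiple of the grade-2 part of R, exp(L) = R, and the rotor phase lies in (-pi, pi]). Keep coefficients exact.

The scalar part of R is 0, so the principal-branch rotor phase is pinned; divide the bivector part by its sine to get the unit plane — L is the phase times that plane.
Concretely: cos(phase) = 0 gives phase = ±pi/2, and since phase/sin(phase) is even the sign is immaterial: L = (phase/sin(phase)) * <R>_2 = (pi/2) * <R>_2.
Answer: -pi/2*e35


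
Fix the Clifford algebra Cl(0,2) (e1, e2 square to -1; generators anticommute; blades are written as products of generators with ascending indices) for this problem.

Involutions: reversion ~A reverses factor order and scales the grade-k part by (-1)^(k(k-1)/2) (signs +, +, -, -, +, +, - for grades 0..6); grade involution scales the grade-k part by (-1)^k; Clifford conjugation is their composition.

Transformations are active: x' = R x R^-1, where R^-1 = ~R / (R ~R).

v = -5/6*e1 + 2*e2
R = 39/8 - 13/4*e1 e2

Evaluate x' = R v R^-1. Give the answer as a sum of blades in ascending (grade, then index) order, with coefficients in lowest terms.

~R = 39/8 + 13/4*e1 e2, and R ~R = 2197/64, so R^-1 = ~R / (2197/64).
R v = 39/16*e1 + 299/24*e2
Answer: 119/78*e1 + 20/13*e2


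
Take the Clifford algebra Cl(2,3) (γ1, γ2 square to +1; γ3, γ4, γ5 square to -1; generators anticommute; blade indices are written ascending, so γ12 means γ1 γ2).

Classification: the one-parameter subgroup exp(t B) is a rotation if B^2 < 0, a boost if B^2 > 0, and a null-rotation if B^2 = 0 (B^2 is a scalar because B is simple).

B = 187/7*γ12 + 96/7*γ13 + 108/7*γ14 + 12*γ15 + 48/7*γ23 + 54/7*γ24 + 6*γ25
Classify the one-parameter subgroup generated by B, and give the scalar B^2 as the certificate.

B^2 term by term: the squares give (187/7)^2*(γ12)^2 + (96/7)^2*(γ13)^2 + (108/7)^2*(γ14)^2 + (12)^2*(γ15)^2 + (48/7)^2*(γ23)^2 + (54/7)^2*(γ24)^2 + (6)^2*(γ25)^2 = 34969/49*(-1) + 9216/49*(+1) + 11664/49*(+1) + 144*(+1) + 2304/49*(+1) + 2916/49*(+1) + 36*(+1) = -1 (each basis 2-blade squares to minus the product of its generators' squares); cross terms between blades sharing an index anticommute and cancel; the commuting (index-disjoint) pairs give grade-4 terms 2*c*c'*(blade product), which cancel blade by blade — γ1234: -10368/49 + 10368/49 = 0; γ1235: -1152/7 + 1152/7 = 0; γ1245: -1296/7 + 1296/7 = 0 — confirming B is simple. So B^2 = -1.
Answer: rotation, certificate B^2 = -1. The class reads off the invariant scalar -1 directly.


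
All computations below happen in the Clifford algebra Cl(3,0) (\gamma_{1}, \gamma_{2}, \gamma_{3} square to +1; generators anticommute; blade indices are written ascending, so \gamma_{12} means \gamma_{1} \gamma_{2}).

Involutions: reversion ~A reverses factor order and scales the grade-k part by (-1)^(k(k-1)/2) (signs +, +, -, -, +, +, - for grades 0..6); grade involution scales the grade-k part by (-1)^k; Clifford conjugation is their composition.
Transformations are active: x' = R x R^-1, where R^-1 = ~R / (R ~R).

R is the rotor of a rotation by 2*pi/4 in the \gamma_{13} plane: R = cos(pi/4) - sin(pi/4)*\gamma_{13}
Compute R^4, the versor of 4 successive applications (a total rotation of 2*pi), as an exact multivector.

Half-angle bookkeeping: 4 applications in \gamma_{13} add up to rotor phase 4*pi/4 = \pi, so R^4 = cos(\pi) - sin(\pi)*\gamma_{13}.
cos(\pi) = -1 and sin(\pi) = 0, so R^4 = -1. The total rotation 2*pi is 1 full turn, so every vector returns to itself, yet the rotor is -1, on the OTHER sheet of the double cover (an odd number of 2*pi turns).
Answer: -1


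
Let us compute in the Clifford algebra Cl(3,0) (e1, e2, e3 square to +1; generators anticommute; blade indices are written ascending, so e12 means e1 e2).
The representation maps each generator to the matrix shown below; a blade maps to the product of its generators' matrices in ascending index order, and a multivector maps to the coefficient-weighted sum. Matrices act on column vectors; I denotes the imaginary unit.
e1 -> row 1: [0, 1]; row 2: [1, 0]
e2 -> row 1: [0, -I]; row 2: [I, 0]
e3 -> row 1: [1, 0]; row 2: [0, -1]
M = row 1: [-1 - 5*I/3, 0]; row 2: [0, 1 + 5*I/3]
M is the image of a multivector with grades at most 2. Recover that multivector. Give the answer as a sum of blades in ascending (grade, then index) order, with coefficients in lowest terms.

Method: 1, rho(e1), rho(e2), rho(e3) form a trace-orthogonal basis of the 2x2 complex matrices (tr(X Y) = 2 if X = Y, else 0), so M = m0*1 + m1*rho(e1) + m2*rho(e2) + m3*rho(e3) with m0 = tr(M)/2 = 0, m1 = tr(M rho(e1))/2 = 0, m2 = tr(M rho(e2))/2 = 0, m3 = tr(M rho(e3))/2 = -1 - 5*I/3.
Multiplying table entries, the bivector images are rho(e12) = I*rho(e3), rho(e13) = -I*rho(e2), rho(e23) = I*rho(e1); with real blade coefficients the real parts of m0..m3 are the coefficients of 1, e1, e2, e3 and the imaginary parts give the bivectors (e23: Im m1, e13: -Im m2, e12: Im m3).
Answer: -e3 - 5/3*e12
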